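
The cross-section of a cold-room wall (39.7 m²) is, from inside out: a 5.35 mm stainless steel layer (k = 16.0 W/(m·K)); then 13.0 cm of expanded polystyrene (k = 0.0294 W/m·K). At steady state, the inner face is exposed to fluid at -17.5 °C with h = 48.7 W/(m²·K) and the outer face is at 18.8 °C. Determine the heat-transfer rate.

Q = 324 W

Series thermal resistances, inner to outer:
  R_conv,in = 1/(hA) = 1/(48.7·39.7) = 5.172×10^-4 K/W
  R_stainless steel = L/(kA) = 0.00535/(16.0·39.7) = 8.423×10^-6 K/W
  R_expanded polystyrene = L/(kA) = 0.130/(0.0294·39.7) = 0.1114 K/W
ΣR = 5.172×10^-4 + 8.423×10^-6 + 0.1114 = 0.1119 K/W
Q = ΔT/ΣR = (-17.5 °C − 18.8 °C)/0.1119 = -324 W
(Negative Q ⇒ heat flows inward; heat gain = 324 W.)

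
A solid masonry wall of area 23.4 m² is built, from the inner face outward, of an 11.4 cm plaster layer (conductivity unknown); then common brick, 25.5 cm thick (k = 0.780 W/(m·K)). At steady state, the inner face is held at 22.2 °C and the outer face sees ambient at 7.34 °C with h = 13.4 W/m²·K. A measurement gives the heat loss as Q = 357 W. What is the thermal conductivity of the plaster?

ΣR = ΔT/Q = |22.2 − 7.34|/357 = 0.04162 K/W
Known resistances:
  R_common brick = L/(kA) = 0.255/(0.780·23.4) = 0.01397 K/W
  R_conv,out = 1/(hA) = 1/(13.4·23.4) = 0.003189 K/W
R_plaster = ΣR − ΣR_known = 0.04162 − 0.01716 = 0.02446 K/W
L/(kA) = 0.02446 ⇒ k = 0.114/(0.02446·23.4) = 0.199 W/m·K

k = 0.199 W/m·K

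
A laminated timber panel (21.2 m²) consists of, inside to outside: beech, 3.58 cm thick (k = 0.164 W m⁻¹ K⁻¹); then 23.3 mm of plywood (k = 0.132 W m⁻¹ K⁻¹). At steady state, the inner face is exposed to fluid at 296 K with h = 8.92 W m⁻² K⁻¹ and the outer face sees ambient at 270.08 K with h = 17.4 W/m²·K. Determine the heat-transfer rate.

Resistance network (inner→outer):
  R_conv,in = 1/(hA) = 1/(8.92·21.2) = 0.005288 K/W
  R_beech = L/(kA) = 0.0358/(0.164·21.2) = 0.01030 K/W
  R_plywood = L/(kA) = 0.0233/(0.132·21.2) = 0.008326 K/W
  R_conv,out = 1/(hA) = 1/(17.4·21.2) = 0.002711 K/W
ΣR = 0.005288 + 0.01030 + 0.008326 + 0.002711 = 0.02662 K/W
Q = ΔT/ΣR = (296 K − 270.08 K)/0.02662 = 974 W

Q = 974 W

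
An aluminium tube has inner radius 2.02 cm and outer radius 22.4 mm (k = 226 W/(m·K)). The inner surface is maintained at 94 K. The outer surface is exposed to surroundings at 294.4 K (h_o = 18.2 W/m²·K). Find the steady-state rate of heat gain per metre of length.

Resistance network (inner→outer):
  R'_aluminium = ln(0.0224/0.0202)/(2πk) = 0.1034/(2π·226) = 7.280×10^-5 m·K/W
  R'_conv,out = 1/(2πr h) = 1/(2π·0.0224·18.2) = 0.3904 m·K/W
ΣR = 7.280×10^-5 + 0.3904 = 0.3905 m·K/W
Q' = ΔT/ΣR = (94 K − 294.4 K)/0.3905 = -513 W/m
(Negative Q' ⇒ heat flows inward; heat gain = 513 W/m.)

Q' = 513 W/m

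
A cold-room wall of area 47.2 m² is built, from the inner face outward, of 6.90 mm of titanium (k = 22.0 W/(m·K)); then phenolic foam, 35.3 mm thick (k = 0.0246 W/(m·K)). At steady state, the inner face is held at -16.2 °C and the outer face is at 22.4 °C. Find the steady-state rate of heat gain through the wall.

Q = 1270 W

Resistance network (inner→outer):
  R_titanium = L/(kA) = 0.00690/(22.0·47.2) = 6.645×10^-6 K/W
  R_phenolic foam = L/(kA) = 0.0353/(0.0246·47.2) = 0.03040 K/W
ΣR = 6.645×10^-6 + 0.03040 = 0.03041 K/W
Q = ΔT/ΣR = (-16.2 °C − 22.4 °C)/0.03041 = -1270 W
(Negative Q ⇒ heat flows inward; heat gain = 1270 W.)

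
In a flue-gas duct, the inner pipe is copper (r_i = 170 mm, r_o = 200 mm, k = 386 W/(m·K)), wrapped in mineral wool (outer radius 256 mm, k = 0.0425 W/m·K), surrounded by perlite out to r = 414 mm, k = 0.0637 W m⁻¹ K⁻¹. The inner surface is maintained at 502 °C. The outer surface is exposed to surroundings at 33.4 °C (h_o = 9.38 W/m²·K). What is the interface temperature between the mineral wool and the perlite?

T = 302 °C

Resistance network (inner→outer):
  R'_copper = ln(0.200/0.170)/(2πk) = 0.1625/(2π·386) = 6.701×10^-5 m·K/W
  R'_mineral wool = ln(0.256/0.200)/(2πk) = 0.2469/(2π·0.0425) = 0.9244 m·K/W
  R'_perlite = ln(0.414/0.256)/(2πk) = 0.4807/(2π·0.0637) = 1.201 m·K/W
  R'_conv,out = 1/(2πr h) = 1/(2π·0.414·9.38) = 0.04098 m·K/W
ΣR = 6.701×10^-5 + 0.9244 + 1.201 + 0.04098 = 2.166 m·K/W
Q' = ΔT/ΣR = (502 °C − 33.4 °C)/2.166 = 216.3 W/m
From the inner boundary to the mineral wool/perlite interface, ΣR_partial = 0.9245 m·K/W.
T_interface = T_in − Q'·ΣR_partial = 502 °C − (216.3)(0.9245) = 302 °C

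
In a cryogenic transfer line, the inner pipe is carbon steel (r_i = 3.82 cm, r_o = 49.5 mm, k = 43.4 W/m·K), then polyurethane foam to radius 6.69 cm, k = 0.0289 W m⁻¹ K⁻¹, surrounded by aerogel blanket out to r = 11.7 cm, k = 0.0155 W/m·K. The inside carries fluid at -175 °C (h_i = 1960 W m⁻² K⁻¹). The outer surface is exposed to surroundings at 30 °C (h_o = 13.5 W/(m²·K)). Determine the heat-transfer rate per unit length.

Series thermal resistances, inner to outer:
  R'_conv,in = 1/(2πr h) = 1/(2π·0.0382·1960) = 0.002126 m·K/W
  R'_carbon steel = ln(0.0495/0.0382)/(2πk) = 0.2591/(2π·43.4) = 9.503×10^-4 m·K/W
  R'_polyurethane foam = ln(0.0669/0.0495)/(2πk) = 0.3012/(2π·0.0289) = 1.659 m·K/W
  R'_aerogel blanket = ln(0.117/0.0669)/(2πk) = 0.5590/(2π·0.0155) = 5.740 m·K/W
  R'_conv,out = 1/(2πr h) = 1/(2π·0.117·13.5) = 0.1008 m·K/W
ΣR = 0.002126 + 9.503×10^-4 + 1.659 + 5.740 + 0.1008 = 7.503 m·K/W
Q' = ΔT/ΣR = (-175 °C − 30 °C)/7.503 = -27.3 W/m
(Negative Q' ⇒ heat flows inward; heat gain = 27.3 W/m.)

Q' = 27.3 W/m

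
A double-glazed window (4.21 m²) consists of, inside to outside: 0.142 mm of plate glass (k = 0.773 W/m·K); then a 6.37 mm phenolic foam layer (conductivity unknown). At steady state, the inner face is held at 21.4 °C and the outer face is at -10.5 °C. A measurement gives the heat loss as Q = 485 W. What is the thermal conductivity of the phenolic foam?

ΣR = ΔT/Q = |21.4 − -10.5|/485 = 0.06577 K/W
Known resistances:
  R_plate glass = L/(kA) = 1.42×10^-4/(0.773·4.21) = 4.363×10^-5 K/W
R_phenolic foam = ΣR − ΣR_known = 0.06577 − 4.363×10^-5 = 0.06573 K/W
L/(kA) = 0.06573 ⇒ k = 0.00637/(0.06573·4.21) = 0.0230 W/m·K

k = 0.0230 W/m·K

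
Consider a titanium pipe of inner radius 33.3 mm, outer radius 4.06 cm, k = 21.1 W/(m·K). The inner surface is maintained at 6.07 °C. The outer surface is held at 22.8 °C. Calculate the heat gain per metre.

Q' = 11.2 kW/m

Q' = 2πk·ΔT/ln(r₂/r₁) = 2π × 21.1 × 16.73 / ln(0.0406/0.0333) = 11200 W/m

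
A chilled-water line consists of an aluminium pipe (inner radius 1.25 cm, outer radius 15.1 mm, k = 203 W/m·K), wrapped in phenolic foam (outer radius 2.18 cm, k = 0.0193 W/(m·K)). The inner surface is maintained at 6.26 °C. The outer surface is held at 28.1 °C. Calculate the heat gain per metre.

Q' = 7.21 W/m

Series thermal resistances, inner to outer:
  R'_aluminium = ln(0.0151/0.0125)/(2πk) = 0.1890/(2π·203) = 1.482×10^-4 m·K/W
  R'_phenolic foam = ln(0.0218/0.0151)/(2πk) = 0.3672/(2π·0.0193) = 3.028 m·K/W
ΣR = 1.482×10^-4 + 3.028 = 3.028 m·K/W
Q' = ΔT/ΣR = (6.26 °C − 28.1 °C)/3.028 = -7.21 W/m
(Negative Q' ⇒ heat flows inward; heat gain = 7.21 W/m.)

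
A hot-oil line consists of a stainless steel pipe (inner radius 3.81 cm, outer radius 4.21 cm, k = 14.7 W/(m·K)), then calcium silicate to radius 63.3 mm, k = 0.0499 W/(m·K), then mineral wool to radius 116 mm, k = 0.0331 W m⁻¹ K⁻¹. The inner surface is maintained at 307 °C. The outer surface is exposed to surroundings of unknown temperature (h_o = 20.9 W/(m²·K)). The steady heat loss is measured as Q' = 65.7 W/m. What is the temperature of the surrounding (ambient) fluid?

Sum the resistances:
  R'_stainless steel = ln(0.0421/0.0381)/(2πk) = 0.09983/(2π·14.7) = 0.001081 m·K/W
  R'_calcium silicate = ln(0.0633/0.0421)/(2πk) = 0.4078/(2π·0.0499) = 1.301 m·K/W
  R'_mineral wool = ln(0.116/0.0633)/(2πk) = 0.6057/(2π·0.0331) = 2.912 m·K/W
  R'_conv,out = 1/(2πr h) = 1/(2π·0.116·20.9) = 0.06565 m·K/W
ΣR = 4.280 m·K/W
ΔT = Q'·ΣR = 65.7 × 4.280 = 281.2 K
Heat flows outward, so T_out = T_in − ΔT = 307 − 281.2 = 25.8 °C

T_out = 25.8 °C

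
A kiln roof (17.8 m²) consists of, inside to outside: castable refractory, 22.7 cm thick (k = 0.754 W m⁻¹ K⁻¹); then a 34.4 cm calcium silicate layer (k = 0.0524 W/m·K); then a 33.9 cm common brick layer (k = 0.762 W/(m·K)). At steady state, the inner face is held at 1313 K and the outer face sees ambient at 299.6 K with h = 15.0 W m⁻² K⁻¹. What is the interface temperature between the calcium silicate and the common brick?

Series thermal resistances, inner to outer:
  R_castable refractory = L/(kA) = 0.227/(0.754·17.8) = 0.01691 K/W
  R_calcium silicate = L/(kA) = 0.344/(0.0524·17.8) = 0.3688 K/W
  R_common brick = L/(kA) = 0.339/(0.762·17.8) = 0.02499 K/W
  R_conv,out = 1/(hA) = 1/(15.0·17.8) = 0.003745 K/W
ΣR = 0.01691 + 0.3688 + 0.02499 + 0.003745 = 0.4144 K/W
Q = ΔT/ΣR = (1313 K − 299.6 K)/0.4144 = 2445 W
From the inner boundary to the calcium silicate/common brick interface, ΣR_partial = 0.3857 K/W.
T_interface = T_in − Q·ΣR_partial = 1313 K − (2445)(0.3857) = 370 K

T = 370 K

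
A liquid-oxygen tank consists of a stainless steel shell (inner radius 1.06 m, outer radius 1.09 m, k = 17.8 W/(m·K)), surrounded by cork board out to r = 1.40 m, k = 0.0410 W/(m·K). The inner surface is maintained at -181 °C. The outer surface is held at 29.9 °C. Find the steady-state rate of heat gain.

Q = 535 W

Resistance network (inner→outer):
  R_stainless steel = (1/1.06 − 1/1.09)/(4πk) = 0.02597/(4π·17.8) = 1.161×10^-4 K/W
  R_cork board = (1/1.09 − 1/1.40)/(4πk) = 0.2031/(4π·0.0410) = 0.3943 K/W
ΣR = 1.161×10^-4 + 0.3943 = 0.3944 K/W
Q = ΔT/ΣR = (-181 °C − 29.9 °C)/0.3944 = -535 W
(Negative Q ⇒ heat flows inward; heat gain = 535 W.)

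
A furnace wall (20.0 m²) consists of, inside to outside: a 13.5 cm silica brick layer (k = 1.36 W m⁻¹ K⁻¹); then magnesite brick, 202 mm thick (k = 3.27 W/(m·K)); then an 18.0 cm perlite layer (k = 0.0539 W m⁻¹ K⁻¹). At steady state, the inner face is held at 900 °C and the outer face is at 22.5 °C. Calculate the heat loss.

Q = 5010 W

Resistance network (inner→outer):
  R_silica brick = L/(kA) = 0.135/(1.36·20.0) = 0.004963 K/W
  R_magnesite brick = L/(kA) = 0.202/(3.27·20.0) = 0.003089 K/W
  R_perlite = L/(kA) = 0.180/(0.0539·20.0) = 0.1670 K/W
ΣR = 0.004963 + 0.003089 + 0.1670 = 0.1751 K/W
Q = ΔT/ΣR = (900 °C − 22.5 °C)/0.1751 = 5010 W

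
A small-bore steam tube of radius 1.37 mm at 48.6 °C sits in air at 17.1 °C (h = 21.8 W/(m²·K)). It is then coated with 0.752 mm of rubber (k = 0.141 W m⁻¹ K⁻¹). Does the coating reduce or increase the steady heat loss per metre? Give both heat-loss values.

increases: 5.91 → 8.01 W/m

Critical radius for a cylinder: r_cr = k/h = 0.00647 m = 0.647 cm.
Outer radius after coating: r₂ = 0.00137 + 7.52×10^-4 = 0.002122 m.
Since r₁ < r_cr and r₂ ≤ r_cr, the coating moves toward the maximum at r_cr — heat loss rises.
Bare: R = 1/(2πr₁h) = 5.329 m·K/W; Q = 31.5/5.329 = 5.91 W/m.
Coated: R = R_cond + R_conv = 3.934 m·K/W; Q = 31.5/3.934 = 8.01 W/m.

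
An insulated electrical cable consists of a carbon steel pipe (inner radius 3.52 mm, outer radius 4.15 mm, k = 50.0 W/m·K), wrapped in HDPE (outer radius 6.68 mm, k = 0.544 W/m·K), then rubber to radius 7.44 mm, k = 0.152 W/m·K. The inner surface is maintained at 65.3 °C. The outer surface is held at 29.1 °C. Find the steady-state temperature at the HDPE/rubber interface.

T = 45.3 °C

Treat each layer as a resistance in series:
  R'_carbon steel = ln(0.00415/0.00352)/(2πk) = 0.1646/(2π·50.0) = 5.241×10^-4 m·K/W
  R'_HDPE = ln(0.00668/0.00415)/(2πk) = 0.4760/(2π·0.544) = 0.1393 m·K/W
  R'_rubber = ln(0.00744/0.00668)/(2πk) = 0.1078/(2π·0.152) = 0.1128 m·K/W
ΣR = 5.241×10^-4 + 0.1393 + 0.1128 = 0.2526 m·K/W
Q' = ΔT/ΣR = (65.3 °C − 29.1 °C)/0.2526 = 143.3 W/m
From the inner boundary to the HDPE/rubber interface, ΣR_partial = 0.1398 m·K/W.
T_interface = T_in − Q'·ΣR_partial = 65.3 °C − (143.3)(0.1398) = 45.3 °C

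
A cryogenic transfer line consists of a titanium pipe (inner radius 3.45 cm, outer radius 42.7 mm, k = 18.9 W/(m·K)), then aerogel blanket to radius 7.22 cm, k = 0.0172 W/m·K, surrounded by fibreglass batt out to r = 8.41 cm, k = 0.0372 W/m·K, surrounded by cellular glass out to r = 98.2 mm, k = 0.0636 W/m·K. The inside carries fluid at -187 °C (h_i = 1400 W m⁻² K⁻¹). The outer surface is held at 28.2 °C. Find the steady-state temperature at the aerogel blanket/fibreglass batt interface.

T = -9.7 °C

Treat each layer as a resistance in series:
  R'_conv,in = 1/(2πr h) = 1/(2π·0.0345·1400) = 0.003295 m·K/W
  R'_titanium = ln(0.0427/0.0345)/(2πk) = 0.2132/(2π·18.9) = 0.001796 m·K/W
  R'_aerogel blanket = ln(0.0722/0.0427)/(2πk) = 0.5252/(2π·0.0172) = 4.860 m·K/W
  R'_fibreglass batt = ln(0.0841/0.0722)/(2πk) = 0.1526/(2π·0.0372) = 0.6527 m·K/W
  R'_cellular glass = ln(0.0982/0.0841)/(2πk) = 0.1550/(2π·0.0636) = 0.3879 m·K/W
ΣR = 0.003295 + 0.001796 + 4.860 + 0.6527 + 0.3879 = 5.906 m·K/W
Q' = ΔT/ΣR = (-187 °C − 28.2 °C)/5.906 = -36.44 W/m
From the inner boundary to the aerogel blanket/fibreglass batt interface, ΣR_partial = 4.865 m·K/W.
T_interface = T_in − Q'·ΣR_partial = -187 °C − (-36.44)(4.865) = -9.7 °C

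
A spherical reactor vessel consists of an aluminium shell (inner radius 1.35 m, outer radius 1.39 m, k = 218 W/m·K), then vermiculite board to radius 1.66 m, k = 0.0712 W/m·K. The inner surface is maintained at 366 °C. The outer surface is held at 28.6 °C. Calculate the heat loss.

Q = 2.58 kW

Series thermal resistances, inner to outer:
  R_aluminium = (1/1.35 − 1/1.39)/(4πk) = 0.02132/(4π·218) = 7.781×10^-6 K/W
  R_vermiculite board = (1/1.39 − 1/1.66)/(4πk) = 0.1170/(4π·0.0712) = 0.1308 K/W
ΣR = 7.781×10^-6 + 0.1308 = 0.1308 K/W
Q = ΔT/ΣR = (366 °C − 28.6 °C)/0.1308 = 2580 W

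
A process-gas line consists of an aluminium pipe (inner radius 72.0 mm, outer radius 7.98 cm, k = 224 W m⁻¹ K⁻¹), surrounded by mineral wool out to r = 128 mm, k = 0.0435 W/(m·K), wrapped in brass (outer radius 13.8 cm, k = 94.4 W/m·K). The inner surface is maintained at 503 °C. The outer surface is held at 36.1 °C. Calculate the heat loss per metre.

Q' = 270 W/m

Resistance network (inner→outer):
  R'_aluminium = ln(0.0798/0.0720)/(2πk) = 0.1029/(2π·224) = 7.308×10^-5 m·K/W
  R'_mineral wool = ln(0.128/0.0798)/(2πk) = 0.4725/(2π·0.0435) = 1.729 m·K/W
  R'_brass = ln(0.138/0.128)/(2πk) = 0.07522/(2π·94.4) = 1.268×10^-4 m·K/W
ΣR = 7.308×10^-5 + 1.729 + 1.268×10^-4 = 1.729 m·K/W
Q' = ΔT/ΣR = (503 °C − 36.1 °C)/1.729 = 270 W/m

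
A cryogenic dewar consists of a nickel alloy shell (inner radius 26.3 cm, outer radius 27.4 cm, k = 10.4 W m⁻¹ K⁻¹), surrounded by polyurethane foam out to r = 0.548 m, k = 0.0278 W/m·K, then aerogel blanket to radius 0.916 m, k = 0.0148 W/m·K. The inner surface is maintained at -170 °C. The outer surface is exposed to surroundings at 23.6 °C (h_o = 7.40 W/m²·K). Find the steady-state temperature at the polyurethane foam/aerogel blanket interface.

Treat each layer as a resistance in series:
  R_nickel alloy = (1/0.263 − 1/0.274)/(4πk) = 0.1526/(4π·10.4) = 0.001168 K/W
  R_polyurethane foam = (1/0.274 − 1/0.548)/(4πk) = 1.825/(4π·0.0278) = 5.224 K/W
  R_aerogel blanket = (1/0.548 − 1/0.916)/(4πk) = 0.7331/(4π·0.0148) = 3.942 K/W
  R_conv,out = 1/(4πr²h) = 1/(4π·0.916²·7.40) = 0.01282 K/W
ΣR = 0.001168 + 5.224 + 3.942 + 0.01282 = 9.180 K/W
Q = ΔT/ΣR = (-170 °C − 23.6 °C)/9.180 = -21.09 W
From the inner boundary to the polyurethane foam/aerogel blanket interface, ΣR_partial = 5.225 K/W.
T_interface = T_in − Q·ΣR_partial = -170 °C − (-21.09)(5.225) = -59.8 °C

T = -59.8 °C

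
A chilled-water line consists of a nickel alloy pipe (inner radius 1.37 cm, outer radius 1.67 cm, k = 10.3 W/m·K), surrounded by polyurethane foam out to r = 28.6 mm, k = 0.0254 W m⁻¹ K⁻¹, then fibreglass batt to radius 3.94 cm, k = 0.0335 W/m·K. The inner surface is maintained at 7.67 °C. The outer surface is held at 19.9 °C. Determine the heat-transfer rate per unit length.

Resistance network (inner→outer):
  R'_nickel alloy = ln(0.0167/0.0137)/(2πk) = 0.1980/(2π·10.3) = 0.003060 m·K/W
  R'_polyurethane foam = ln(0.0286/0.0167)/(2πk) = 0.5380/(2π·0.0254) = 3.371 m·K/W
  R'_fibreglass batt = ln(0.0394/0.0286)/(2πk) = 0.3204/(2π·0.0335) = 1.522 m·K/W
ΣR = 0.003060 + 3.371 + 1.522 = 4.896 m·K/W
Q' = ΔT/ΣR = (7.67 °C − 19.9 °C)/4.896 = -2.50 W/m
(Negative Q' ⇒ heat flows inward; heat gain = 2.50 W/m.)

Q' = 2.50 W/m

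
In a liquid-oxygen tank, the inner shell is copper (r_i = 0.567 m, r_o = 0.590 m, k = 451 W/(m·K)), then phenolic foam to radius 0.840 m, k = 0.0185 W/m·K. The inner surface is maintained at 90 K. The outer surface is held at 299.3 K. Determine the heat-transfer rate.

Q = 96.5 W

Treat each layer as a resistance in series:
  R_copper = (1/0.567 − 1/0.590)/(4πk) = 0.06875/(4π·451) = 1.213×10^-5 K/W
  R_phenolic foam = (1/0.590 − 1/0.840)/(4πk) = 0.5044/(4π·0.0185) = 2.170 K/W
ΣR = 1.213×10^-5 + 2.170 = 2.170 K/W
Q = ΔT/ΣR = (90 K − 299.3 K)/2.170 = -96.5 W
(Negative Q ⇒ heat flows inward; heat gain = 96.5 W.)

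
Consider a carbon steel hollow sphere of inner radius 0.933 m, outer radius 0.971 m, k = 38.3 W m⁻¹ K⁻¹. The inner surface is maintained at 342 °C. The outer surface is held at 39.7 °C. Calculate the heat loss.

Q = 4πk·ΔT/(1/r₁ − 1/r₂) = 4π × 38.3 × 302.3 / (1/0.933 − 1/0.971) = 3.47×10^6 W

Q = 3470 kW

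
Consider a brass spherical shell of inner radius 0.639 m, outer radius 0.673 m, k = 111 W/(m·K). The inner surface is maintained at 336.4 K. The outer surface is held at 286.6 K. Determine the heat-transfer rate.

Q = 4πk·ΔT/(1/r₁ − 1/r₂) = 4π × 111 × 49.8 / (1/0.639 − 1/0.673) = 8.79×10^5 W

Q = 8.79×10^5 W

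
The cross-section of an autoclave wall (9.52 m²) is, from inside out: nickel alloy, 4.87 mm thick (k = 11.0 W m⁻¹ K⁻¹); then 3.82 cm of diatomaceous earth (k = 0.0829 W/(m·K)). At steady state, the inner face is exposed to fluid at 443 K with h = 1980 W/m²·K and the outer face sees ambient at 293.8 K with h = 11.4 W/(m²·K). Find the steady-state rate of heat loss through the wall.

Series thermal resistances, inner to outer:
  R_conv,in = 1/(hA) = 1/(1980·9.52) = 5.305×10^-5 K/W
  R_nickel alloy = L/(kA) = 0.00487/(11.0·9.52) = 4.650×10^-5 K/W
  R_diatomaceous earth = L/(kA) = 0.0382/(0.0829·9.52) = 0.04840 K/W
  R_conv,out = 1/(hA) = 1/(11.4·9.52) = 0.009214 K/W
ΣR = 5.305×10^-5 + 4.650×10^-5 + 0.04840 + 0.009214 = 0.05771 K/W
Q = ΔT/ΣR = (443 K − 293.8 K)/0.05771 = 2590 W

Q = 2.59 kW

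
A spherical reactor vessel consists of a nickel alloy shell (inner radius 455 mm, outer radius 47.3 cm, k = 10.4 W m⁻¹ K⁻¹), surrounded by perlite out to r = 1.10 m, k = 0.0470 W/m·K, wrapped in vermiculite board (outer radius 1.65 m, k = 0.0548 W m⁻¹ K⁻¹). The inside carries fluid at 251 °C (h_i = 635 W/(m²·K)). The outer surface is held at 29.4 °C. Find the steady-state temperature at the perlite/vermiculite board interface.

T = 68.7 °C

Series thermal resistances, inner to outer:
  R_conv,in = 1/(4πr²h) = 1/(4π·0.455²·635) = 6.053×10^-4 K/W
  R_nickel alloy = (1/0.455 − 1/0.473)/(4πk) = 0.08364/(4π·10.4) = 6.400×10^-4 K/W
  R_perlite = (1/0.473 − 1/1.10)/(4πk) = 1.205/(4π·0.0470) = 2.040 K/W
  R_vermiculite board = (1/1.10 − 1/1.65)/(4πk) = 0.3030/(4π·0.0548) = 0.4400 K/W
ΣR = 6.053×10^-4 + 6.400×10^-4 + 2.040 + 0.4400 = 2.481 K/W
Q = ΔT/ΣR = (251 °C − 29.4 °C)/2.481 = 89.32 W
From the inner boundary to the perlite/vermiculite board interface, ΣR_partial = 2.041 K/W.
T_interface = T_in − Q·ΣR_partial = 251 °C − (89.32)(2.041) = 68.7 °C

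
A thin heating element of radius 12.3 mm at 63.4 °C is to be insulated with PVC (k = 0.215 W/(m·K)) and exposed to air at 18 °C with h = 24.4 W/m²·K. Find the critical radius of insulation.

r_cr = 0.881 cm

For a cylinder, r_cr = k_ins/h = 0.215/24.4 = 0.00881 m = 0.881 cm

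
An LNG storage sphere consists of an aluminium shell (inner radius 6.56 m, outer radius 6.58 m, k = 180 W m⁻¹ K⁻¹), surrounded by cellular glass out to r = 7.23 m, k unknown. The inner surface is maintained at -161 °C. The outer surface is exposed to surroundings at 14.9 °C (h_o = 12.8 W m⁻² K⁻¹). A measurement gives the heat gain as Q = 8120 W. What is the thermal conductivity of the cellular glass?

ΣR = ΔT/Q = |-161 − 14.9|/8120 = 0.02166 K/W
Known resistances:
  R_aluminium = (1/6.56 − 1/6.58)/(4πk) = 4.633×10^-4/(4π·180) = 2.048×10^-7 K/W
  R_conv,out = 1/(4πr²h) = 1/(4π·7.23²·12.8) = 1.189×10^-4 K/W
R_cellular glass = ΣR − ΣR_known = 0.02166 − 1.191×10^-4 = 0.02154 K/W
(1/r₁−1/r₂)/(4πk) = 0.02154 ⇒ k = 0.01366/(4π·0.02154) = 0.0505 W/m·K

k = 0.0505 W/m·K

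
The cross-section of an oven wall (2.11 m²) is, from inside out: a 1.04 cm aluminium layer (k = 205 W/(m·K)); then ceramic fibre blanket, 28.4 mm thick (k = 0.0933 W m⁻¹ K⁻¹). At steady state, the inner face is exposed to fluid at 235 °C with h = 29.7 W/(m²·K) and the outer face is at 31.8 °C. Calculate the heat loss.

Q = 1270 W

Series thermal resistances, inner to outer:
  R_conv,in = 1/(hA) = 1/(29.7·2.11) = 0.01596 K/W
  R_aluminium = L/(kA) = 0.0104/(205·2.11) = 2.404×10^-5 K/W
  R_ceramic fibre blanket = L/(kA) = 0.0284/(0.0933·2.11) = 0.1443 K/W
ΣR = 0.01596 + 2.404×10^-5 + 0.1443 = 0.1603 K/W
Q = ΔT/ΣR = (235 °C − 31.8 °C)/0.1603 = 1270 W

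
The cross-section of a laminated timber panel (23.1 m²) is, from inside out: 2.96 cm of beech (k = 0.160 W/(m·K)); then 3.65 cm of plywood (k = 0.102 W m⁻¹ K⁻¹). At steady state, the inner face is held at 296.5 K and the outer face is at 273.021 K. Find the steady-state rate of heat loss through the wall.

Q = 999 W

Resistance network (inner→outer):
  R_beech = L/(kA) = 0.0296/(0.160·23.1) = 0.008009 K/W
  R_plywood = L/(kA) = 0.0365/(0.102·23.1) = 0.01549 K/W
ΣR = 0.008009 + 0.01549 = 0.02350 K/W
Q = ΔT/ΣR = (296.5 K − 273.021 K)/0.02350 = 999 W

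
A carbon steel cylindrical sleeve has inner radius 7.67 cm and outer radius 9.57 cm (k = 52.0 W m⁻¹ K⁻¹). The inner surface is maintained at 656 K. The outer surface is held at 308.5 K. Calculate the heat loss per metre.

Q' = 513 kW/m

Q' = 2πk·ΔT/ln(r₂/r₁) = 2π × 52.0 × 347.5 / ln(0.0957/0.0767) = 5.13×10^5 W/m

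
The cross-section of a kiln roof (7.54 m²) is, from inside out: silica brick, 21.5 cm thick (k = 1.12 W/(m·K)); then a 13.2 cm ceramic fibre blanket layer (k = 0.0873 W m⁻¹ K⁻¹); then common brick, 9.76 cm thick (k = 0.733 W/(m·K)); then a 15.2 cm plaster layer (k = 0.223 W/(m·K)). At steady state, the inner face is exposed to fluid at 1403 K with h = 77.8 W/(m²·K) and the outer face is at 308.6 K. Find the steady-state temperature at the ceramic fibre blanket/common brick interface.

Series thermal resistances, inner to outer:
  R_conv,in = 1/(hA) = 1/(77.8·7.54) = 0.001705 K/W
  R_silica brick = L/(kA) = 0.215/(1.12·7.54) = 0.02546 K/W
  R_ceramic fibre blanket = L/(kA) = 0.132/(0.0873·7.54) = 0.2005 K/W
  R_common brick = L/(kA) = 0.0976/(0.733·7.54) = 0.01766 K/W
  R_plaster = L/(kA) = 0.152/(0.223·7.54) = 0.09040 K/W
ΣR = 0.001705 + 0.02546 + 0.2005 + 0.01766 + 0.09040 = 0.3357 K/W
Q = ΔT/ΣR = (1403 K − 308.6 K)/0.3357 = 3260 W
From the inner boundary to the ceramic fibre blanket/common brick interface, ΣR_partial = 0.2277 K/W.
T_interface = T_in − Q·ΣR_partial = 1403 K − (3260)(0.2277) = 661 K

T = 661 K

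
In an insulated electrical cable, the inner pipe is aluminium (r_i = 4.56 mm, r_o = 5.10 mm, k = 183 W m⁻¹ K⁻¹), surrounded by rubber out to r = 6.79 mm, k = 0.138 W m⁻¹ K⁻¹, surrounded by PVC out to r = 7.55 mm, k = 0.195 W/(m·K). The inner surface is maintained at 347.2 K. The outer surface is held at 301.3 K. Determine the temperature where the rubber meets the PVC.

T = 310.8 K

Series thermal resistances, inner to outer:
  R'_aluminium = ln(0.00510/0.00456)/(2πk) = 0.1119/(2π·183) = 9.733×10^-5 m·K/W
  R'_rubber = ln(0.00679/0.00510)/(2πk) = 0.2862/(2π·0.138) = 0.3301 m·K/W
  R'_PVC = ln(0.00755/0.00679)/(2πk) = 0.1061/(2π·0.195) = 0.08659 m·K/W
ΣR = 9.733×10^-5 + 0.3301 + 0.08659 = 0.4168 m·K/W
Q' = ΔT/ΣR = (347.2 K − 301.3 K)/0.4168 = 110.1 W/m
From the inner boundary to the rubber/PVC interface, ΣR_partial = 0.3302 m·K/W.
T_interface = T_in − Q'·ΣR_partial = 347.2 K − (110.1)(0.3302) = 310.8 K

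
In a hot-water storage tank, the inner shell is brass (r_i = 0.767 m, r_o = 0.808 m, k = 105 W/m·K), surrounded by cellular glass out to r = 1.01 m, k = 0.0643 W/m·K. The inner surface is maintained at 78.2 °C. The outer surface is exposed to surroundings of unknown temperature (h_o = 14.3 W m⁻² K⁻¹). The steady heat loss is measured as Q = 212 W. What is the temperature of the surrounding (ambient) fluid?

T_out = 12.1 °C

Series resistances:
  R_brass = (1/0.767 − 1/0.808)/(4πk) = 0.06616/(4π·105) = 5.014×10^-5 K/W
  R_cellular glass = (1/0.808 − 1/1.01)/(4πk) = 0.2475/(4π·0.0643) = 0.3063 K/W
  R_conv,out = 1/(4πr²h) = 1/(4π·1.01²·14.3) = 0.005455 K/W
ΣR = 0.3118 K/W
ΔT = Q·ΣR = 212 × 0.3118 = 66.10 K
Heat flows outward, so T_out = T_in − ΔT = 78.2 − 66.10 = 12.1 °C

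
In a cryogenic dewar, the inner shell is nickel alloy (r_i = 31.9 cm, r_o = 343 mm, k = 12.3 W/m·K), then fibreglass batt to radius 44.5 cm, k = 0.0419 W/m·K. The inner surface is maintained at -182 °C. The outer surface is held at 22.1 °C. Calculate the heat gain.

Series thermal resistances, inner to outer:
  R_nickel alloy = (1/0.319 − 1/0.343)/(4πk) = 0.2193/(4π·12.3) = 0.001419 K/W
  R_fibreglass batt = (1/0.343 − 1/0.445)/(4πk) = 0.6683/(4π·0.0419) = 1.269 K/W
ΣR = 0.001419 + 1.269 = 1.270 K/W
Q = ΔT/ΣR = (-182 °C − 22.1 °C)/1.270 = -161 W
(Negative Q ⇒ heat flows inward; heat gain = 161 W.)

Q = 161 W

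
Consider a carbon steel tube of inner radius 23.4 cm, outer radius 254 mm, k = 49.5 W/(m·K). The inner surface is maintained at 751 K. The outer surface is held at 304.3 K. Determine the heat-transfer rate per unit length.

Q' = 2πk·ΔT/ln(r₂/r₁) = 2π × 49.5 × 446.7 / ln(0.254/0.234) = 1.69×10^6 W/m

Q' = 1690 kW/m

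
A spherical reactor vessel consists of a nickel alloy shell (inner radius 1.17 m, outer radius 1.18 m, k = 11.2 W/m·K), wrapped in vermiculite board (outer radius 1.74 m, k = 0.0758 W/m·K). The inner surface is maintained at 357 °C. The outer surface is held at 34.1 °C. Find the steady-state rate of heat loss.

Treat each layer as a resistance in series:
  R_nickel alloy = (1/1.17 − 1/1.18)/(4πk) = 0.007243/(4π·11.2) = 5.146×10^-5 K/W
  R_vermiculite board = (1/1.18 − 1/1.74)/(4πk) = 0.2727/(4π·0.0758) = 0.2863 K/W
ΣR = 5.146×10^-5 + 0.2863 = 0.2864 K/W
Q = ΔT/ΣR = (357 °C − 34.1 °C)/0.2864 = 1130 W

Q = 1130 W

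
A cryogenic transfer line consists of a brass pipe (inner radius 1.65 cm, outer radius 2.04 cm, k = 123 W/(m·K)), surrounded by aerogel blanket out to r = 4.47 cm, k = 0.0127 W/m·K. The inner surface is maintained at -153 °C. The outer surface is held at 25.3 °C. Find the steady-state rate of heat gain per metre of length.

Treat each layer as a resistance in series:
  R'_brass = ln(0.0204/0.0165)/(2πk) = 0.2122/(2π·123) = 2.745×10^-4 m·K/W
  R'_aerogel blanket = ln(0.0447/0.0204)/(2πk) = 0.7844/(2π·0.0127) = 9.830 m·K/W
ΣR = 2.745×10^-4 + 9.830 = 9.830 m·K/W
Q' = ΔT/ΣR = (-153 °C − 25.3 °C)/9.830 = -18.1 W/m
(Negative Q' ⇒ heat flows inward; heat gain = 18.1 W/m.)

Q' = 18.1 W/m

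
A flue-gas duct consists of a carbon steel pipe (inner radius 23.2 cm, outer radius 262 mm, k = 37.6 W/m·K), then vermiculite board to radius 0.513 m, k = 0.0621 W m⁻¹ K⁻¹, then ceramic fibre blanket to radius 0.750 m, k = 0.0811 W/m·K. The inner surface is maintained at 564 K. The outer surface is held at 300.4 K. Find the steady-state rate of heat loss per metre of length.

Resistance network (inner→outer):
  R'_carbon steel = ln(0.262/0.232)/(2πk) = 0.1216/(2π·37.6) = 5.147×10^-4 m·K/W
  R'_vermiculite board = ln(0.513/0.262)/(2πk) = 0.6719/(2π·0.0621) = 1.722 m·K/W
  R'_ceramic fibre blanket = ln(0.750/0.513)/(2πk) = 0.3798/(2π·0.0811) = 0.7453 m·K/W
ΣR = 5.147×10^-4 + 1.722 + 0.7453 = 2.468 m·K/W
Q' = ΔT/ΣR = (564 K − 300.4 K)/2.468 = 107 W/m

Q' = 107 W/m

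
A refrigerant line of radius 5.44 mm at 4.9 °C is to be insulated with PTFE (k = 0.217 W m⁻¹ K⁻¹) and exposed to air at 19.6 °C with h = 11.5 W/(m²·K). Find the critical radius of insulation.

For a cylinder, r_cr = k_ins/h = 0.217/11.5 = 0.0189 m = 1.89 cm

r_cr = 1.89 cm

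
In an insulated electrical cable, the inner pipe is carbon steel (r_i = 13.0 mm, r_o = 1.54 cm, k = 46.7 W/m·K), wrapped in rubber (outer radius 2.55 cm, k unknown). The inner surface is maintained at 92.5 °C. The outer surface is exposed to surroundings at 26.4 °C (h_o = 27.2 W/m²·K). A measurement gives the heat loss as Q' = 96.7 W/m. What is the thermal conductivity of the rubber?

k = 0.177 W/m·K

ΣR = ΔT/Q' = |92.5 − 26.4|/96.7 = 0.6836 m·K/W
Known resistances:
  R'_carbon steel = ln(0.0154/0.0130)/(2πk) = 0.1694/(2π·46.7) = 5.774×10^-4 m·K/W
  R'_conv,out = 1/(2πr h) = 1/(2π·0.0255·27.2) = 0.2295 m·K/W
R_rubber = ΣR − ΣR_known = 0.6836 − 0.2301 = 0.4535 m·K/W
ln(r₂/r₁)/(2πk) = 0.4535 ⇒ k = 0.5043/(2π·0.4535) = 0.177 W/m·K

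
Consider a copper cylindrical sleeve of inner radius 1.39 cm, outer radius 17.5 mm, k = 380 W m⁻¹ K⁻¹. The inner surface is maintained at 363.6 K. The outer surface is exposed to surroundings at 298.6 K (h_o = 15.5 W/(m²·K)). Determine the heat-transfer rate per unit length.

Q' = 111 W/m

Treat each layer as a resistance in series:
  R'_copper = ln(0.0175/0.0139)/(2πk) = 0.2303/(2π·380) = 9.646×10^-5 m·K/W
  R'_conv,out = 1/(2πr h) = 1/(2π·0.0175·15.5) = 0.5867 m·K/W
ΣR = 9.646×10^-5 + 0.5867 = 0.5868 m·K/W
Q' = ΔT/ΣR = (363.6 K − 298.6 K)/0.5868 = 111 W/m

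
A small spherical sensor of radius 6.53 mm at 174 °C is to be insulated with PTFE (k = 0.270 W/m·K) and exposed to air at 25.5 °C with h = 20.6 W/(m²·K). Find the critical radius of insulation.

For a sphere, r_cr = 2k_ins/h = 2·0.270/20.6 = 0.0262 m = 2.62 cm

r_cr = 2.62 cm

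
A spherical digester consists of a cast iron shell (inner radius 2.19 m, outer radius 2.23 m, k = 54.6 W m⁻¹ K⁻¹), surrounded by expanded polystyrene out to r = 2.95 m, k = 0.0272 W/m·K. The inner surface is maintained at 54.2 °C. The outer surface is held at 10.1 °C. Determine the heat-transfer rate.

Q = 138 W

Resistance network (inner→outer):
  R_cast iron = (1/2.19 − 1/2.23)/(4πk) = 0.008191/(4π·54.6) = 1.194×10^-5 K/W
  R_expanded polystyrene = (1/2.23 − 1/2.95)/(4πk) = 0.1094/(4π·0.0272) = 0.3202 K/W
ΣR = 1.194×10^-5 + 0.3202 = 0.3202 K/W
Q = ΔT/ΣR = (54.2 °C − 10.1 °C)/0.3202 = 138 W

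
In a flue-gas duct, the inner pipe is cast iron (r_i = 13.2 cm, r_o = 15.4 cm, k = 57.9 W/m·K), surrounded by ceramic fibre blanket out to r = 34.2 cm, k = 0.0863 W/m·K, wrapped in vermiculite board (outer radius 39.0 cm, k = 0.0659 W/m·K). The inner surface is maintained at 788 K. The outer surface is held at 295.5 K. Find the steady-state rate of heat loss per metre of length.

Treat each layer as a resistance in series:
  R'_cast iron = ln(0.154/0.132)/(2πk) = 0.1542/(2π·57.9) = 4.237×10^-4 m·K/W
  R'_ceramic fibre blanket = ln(0.342/0.154)/(2πk) = 0.7979/(2π·0.0863) = 1.471 m·K/W
  R'_vermiculite board = ln(0.390/0.342)/(2πk) = 0.1313/(2π·0.0659) = 0.3172 m·K/W
ΣR = 4.237×10^-4 + 1.471 + 0.3172 = 1.789 m·K/W
Q' = ΔT/ΣR = (788 K − 295.5 K)/1.789 = 275 W/m

Q' = 275 W/m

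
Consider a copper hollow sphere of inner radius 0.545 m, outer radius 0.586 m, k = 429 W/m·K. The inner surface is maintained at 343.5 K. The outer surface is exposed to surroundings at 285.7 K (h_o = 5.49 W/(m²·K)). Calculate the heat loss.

Q = 1370 W

Treat each layer as a resistance in series:
  R_copper = (1/0.545 − 1/0.586)/(4πk) = 0.1284/(4π·429) = 2.381×10^-5 K/W
  R_conv,out = 1/(4πr²h) = 1/(4π·0.586²·5.49) = 0.04221 K/W
ΣR = 2.381×10^-5 + 0.04221 = 0.04223 K/W
Q = ΔT/ΣR = (343.5 K − 285.7 K)/0.04223 = 1370 W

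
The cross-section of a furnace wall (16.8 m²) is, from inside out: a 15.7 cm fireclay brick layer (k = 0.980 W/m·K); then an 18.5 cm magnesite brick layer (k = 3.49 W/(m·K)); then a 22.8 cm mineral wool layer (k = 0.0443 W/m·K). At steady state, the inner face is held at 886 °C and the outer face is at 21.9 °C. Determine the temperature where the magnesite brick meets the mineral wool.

Treat each layer as a resistance in series:
  R_fireclay brick = L/(kA) = 0.157/(0.980·16.8) = 0.009536 K/W
  R_magnesite brick = L/(kA) = 0.185/(3.49·16.8) = 0.003155 K/W
  R_mineral wool = L/(kA) = 0.228/(0.0443·16.8) = 0.3064 K/W
ΣR = 0.009536 + 0.003155 + 0.3064 = 0.3191 K/W
Q = ΔT/ΣR = (886 °C − 21.9 °C)/0.3191 = 2708 W
From the inner boundary to the magnesite brick/mineral wool interface, ΣR_partial = 0.01269 K/W.
T_interface = T_in − Q·ΣR_partial = 886 °C − (2708)(0.01269) = 852 °C

T = 852 °C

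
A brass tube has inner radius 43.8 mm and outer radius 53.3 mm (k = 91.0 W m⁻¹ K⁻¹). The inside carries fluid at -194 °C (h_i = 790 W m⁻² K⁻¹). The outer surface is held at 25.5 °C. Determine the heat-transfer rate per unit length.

Treat each layer as a resistance in series:
  R'_conv,in = 1/(2πr h) = 1/(2π·0.0438·790) = 0.004600 m·K/W
  R'_brass = ln(0.0533/0.0438)/(2πk) = 0.1963/(2π·91.0) = 3.433×10^-4 m·K/W
ΣR = 0.004600 + 3.433×10^-4 = 0.004943 m·K/W
Q' = ΔT/ΣR = (-194 °C − 25.5 °C)/0.004943 = -44400 W/m
(Negative Q' ⇒ heat flows inward; heat gain = 44400 W/m.)

Q' = 44.4 kW/m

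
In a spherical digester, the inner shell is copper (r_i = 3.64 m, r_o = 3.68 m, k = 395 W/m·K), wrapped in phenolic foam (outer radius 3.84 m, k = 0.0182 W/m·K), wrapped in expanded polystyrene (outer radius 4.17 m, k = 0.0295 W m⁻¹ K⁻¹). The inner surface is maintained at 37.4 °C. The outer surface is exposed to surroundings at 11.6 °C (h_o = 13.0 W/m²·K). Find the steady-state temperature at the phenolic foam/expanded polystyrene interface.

T = 25.3 °C

Resistance network (inner→outer):
  R_copper = (1/3.64 − 1/3.68)/(4πk) = 0.002986/(4π·395) = 6.016×10^-7 K/W
  R_phenolic foam = (1/3.68 − 1/3.84)/(4πk) = 0.01132/(4π·0.0182) = 0.04951 K/W
  R_expanded polystyrene = (1/3.84 − 1/4.17)/(4πk) = 0.02061/(4π·0.0295) = 0.05559 K/W
  R_conv,out = 1/(4πr²h) = 1/(4π·4.17²·13.0) = 3.520×10^-4 K/W
ΣR = 6.016×10^-7 + 0.04951 + 0.05559 + 3.520×10^-4 = 0.1055 K/W
Q = ΔT/ΣR = (37.4 °C − 11.6 °C)/0.1055 = 244.5 W
From the inner boundary to the phenolic foam/expanded polystyrene interface, ΣR_partial = 0.04951 K/W.
T_interface = T_in − Q·ΣR_partial = 37.4 °C − (244.5)(0.04951) = 25.3 °C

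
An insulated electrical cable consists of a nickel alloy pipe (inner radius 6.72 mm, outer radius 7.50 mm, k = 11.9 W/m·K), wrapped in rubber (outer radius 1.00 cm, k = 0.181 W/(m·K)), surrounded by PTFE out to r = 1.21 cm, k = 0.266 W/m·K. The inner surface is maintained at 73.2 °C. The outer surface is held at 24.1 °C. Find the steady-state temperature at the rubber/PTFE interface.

Treat each layer as a resistance in series:
  R'_nickel alloy = ln(0.00750/0.00672)/(2πk) = 0.1098/(2π·11.9) = 0.001469 m·K/W
  R'_rubber = ln(0.0100/0.00750)/(2πk) = 0.2877/(2π·0.181) = 0.2530 m·K/W
  R'_PTFE = ln(0.0121/0.0100)/(2πk) = 0.1906/(2π·0.266) = 0.1141 m·K/W
ΣR = 0.001469 + 0.2530 + 0.1141 = 0.3686 m·K/W
Q' = ΔT/ΣR = (73.2 °C − 24.1 °C)/0.3686 = 133.2 W/m
From the inner boundary to the rubber/PTFE interface, ΣR_partial = 0.2545 m·K/W.
T_interface = T_in − Q'·ΣR_partial = 73.2 °C − (133.2)(0.2545) = 39.3 °C

T = 39.3 °C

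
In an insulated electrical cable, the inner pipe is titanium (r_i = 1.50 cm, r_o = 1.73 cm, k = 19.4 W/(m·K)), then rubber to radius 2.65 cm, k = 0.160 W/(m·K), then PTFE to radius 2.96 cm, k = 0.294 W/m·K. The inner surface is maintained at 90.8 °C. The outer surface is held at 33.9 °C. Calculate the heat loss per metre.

Resistance network (inner→outer):
  R'_titanium = ln(0.0173/0.0150)/(2πk) = 0.1427/(2π·19.4) = 0.001170 m·K/W
  R'_rubber = ln(0.0265/0.0173)/(2πk) = 0.4264/(2π·0.160) = 0.4242 m·K/W
  R'_PTFE = ln(0.0296/0.0265)/(2πk) = 0.1106/(2π·0.294) = 0.05989 m·K/W
ΣR = 0.001170 + 0.4242 + 0.05989 = 0.4853 m·K/W
Q' = ΔT/ΣR = (90.8 °C − 33.9 °C)/0.4853 = 117 W/m

Q' = 117 W/m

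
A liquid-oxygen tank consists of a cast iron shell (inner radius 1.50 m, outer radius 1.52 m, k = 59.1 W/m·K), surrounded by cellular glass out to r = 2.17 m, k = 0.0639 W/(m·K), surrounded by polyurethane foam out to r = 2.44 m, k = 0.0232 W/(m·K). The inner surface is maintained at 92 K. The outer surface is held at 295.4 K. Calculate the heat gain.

Q = 484 W

Series thermal resistances, inner to outer:
  R_cast iron = (1/1.50 − 1/1.52)/(4πk) = 0.008772/(4π·59.1) = 1.181×10^-5 K/W
  R_cellular glass = (1/1.52 − 1/2.17)/(4πk) = 0.1971/(4π·0.0639) = 0.2454 K/W
  R_polyurethane foam = (1/2.17 − 1/2.44)/(4πk) = 0.05099/(4π·0.0232) = 0.1749 K/W
ΣR = 1.181×10^-5 + 0.2454 + 0.1749 = 0.4203 K/W
Q = ΔT/ΣR = (92 K − 295.4 K)/0.4203 = -484 W
(Negative Q ⇒ heat flows inward; heat gain = 484 W.)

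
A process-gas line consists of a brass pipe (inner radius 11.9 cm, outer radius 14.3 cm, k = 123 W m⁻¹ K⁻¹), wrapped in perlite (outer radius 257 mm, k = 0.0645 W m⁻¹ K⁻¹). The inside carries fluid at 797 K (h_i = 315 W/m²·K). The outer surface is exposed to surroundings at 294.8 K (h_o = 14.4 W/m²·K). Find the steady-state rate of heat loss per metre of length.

Resistance network (inner→outer):
  R'_conv,in = 1/(2πr h) = 1/(2π·0.119·315) = 0.004246 m·K/W
  R'_brass = ln(0.143/0.119)/(2πk) = 0.1837/(2π·123) = 2.377×10^-4 m·K/W
  R'_perlite = ln(0.257/0.143)/(2πk) = 0.5862/(2π·0.0645) = 1.447 m·K/W
  R'_conv,out = 1/(2πr h) = 1/(2π·0.257·14.4) = 0.04301 m·K/W
ΣR = 0.004246 + 2.377×10^-4 + 1.447 + 0.04301 = 1.494 m·K/W
Q' = ΔT/ΣR = (797 K − 294.8 K)/1.494 = 336 W/m

Q' = 336 W/m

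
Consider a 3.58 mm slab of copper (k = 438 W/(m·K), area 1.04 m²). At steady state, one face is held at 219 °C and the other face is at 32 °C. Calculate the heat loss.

Q = 2.38×10^7 W

Q = kA·ΔT/L = 438 × 1.04 × |219 °C − 32 °C| / 0.00358 = 2.38×10^7 W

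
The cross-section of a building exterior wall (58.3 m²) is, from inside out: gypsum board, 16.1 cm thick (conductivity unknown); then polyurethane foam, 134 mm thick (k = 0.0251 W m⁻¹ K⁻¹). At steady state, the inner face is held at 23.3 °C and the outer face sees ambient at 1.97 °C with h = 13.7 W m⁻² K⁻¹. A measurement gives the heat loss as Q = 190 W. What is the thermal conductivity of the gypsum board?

ΣR = ΔT/Q = |23.3 − 1.97|/190 = 0.1123 K/W
Known resistances:
  R_polyurethane foam = L/(kA) = 0.134/(0.0251·58.3) = 0.09157 K/W
  R_conv,out = 1/(hA) = 1/(13.7·58.3) = 0.001252 K/W
R_gypsum board = ΣR − ΣR_known = 0.1123 − 0.09282 = 0.01948 K/W
L/(kA) = 0.01948 ⇒ k = 0.161/(0.01948·58.3) = 0.142 W/m·K

k = 0.142 W/m·K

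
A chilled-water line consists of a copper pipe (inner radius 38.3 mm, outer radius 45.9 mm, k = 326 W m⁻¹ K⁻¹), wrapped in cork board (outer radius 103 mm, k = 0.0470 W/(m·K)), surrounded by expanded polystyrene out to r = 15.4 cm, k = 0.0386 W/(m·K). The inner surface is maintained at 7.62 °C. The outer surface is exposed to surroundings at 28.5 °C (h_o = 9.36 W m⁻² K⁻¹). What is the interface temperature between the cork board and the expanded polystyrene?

T = 20.3 °C

Series thermal resistances, inner to outer:
  R'_copper = ln(0.0459/0.0383)/(2πk) = 0.1810/(2π·326) = 8.837×10^-5 m·K/W
  R'_cork board = ln(0.103/0.0459)/(2πk) = 0.8083/(2π·0.0470) = 2.737 m·K/W
  R'_expanded polystyrene = ln(0.154/0.103)/(2πk) = 0.4022/(2π·0.0386) = 1.658 m·K/W
  R'_conv,out = 1/(2πr h) = 1/(2π·0.154·9.36) = 0.1104 m·K/W
ΣR = 8.837×10^-5 + 2.737 + 1.658 + 0.1104 = 4.505 m·K/W
Q' = ΔT/ΣR = (7.62 °C − 28.5 °C)/4.505 = -4.635 W/m
From the inner boundary to the cork board/expanded polystyrene interface, ΣR_partial = 2.737 m·K/W.
T_interface = T_in − Q'·ΣR_partial = 7.62 °C − (-4.635)(2.737) = 20.3 °C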